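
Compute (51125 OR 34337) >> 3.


Step 1: 51125 | 34337 = 51125
Step 2: 51125 >> 3 = 6390

6390


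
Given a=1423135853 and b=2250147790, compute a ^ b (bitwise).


1423135853 ^ 2250147790 = 3536704419

3536704419


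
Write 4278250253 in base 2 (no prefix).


4278250253 = 11111111000000001110101100001101 in binary

11111111000000001110101100001101


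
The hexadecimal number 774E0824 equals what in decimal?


774E0824 hex = 2001602596 decimal

2001602596


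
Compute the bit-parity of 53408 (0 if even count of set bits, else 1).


0b1101000010100000 has 5 ones => parity 1

1


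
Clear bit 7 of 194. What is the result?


194 & ~(1 << 7) = 66

66


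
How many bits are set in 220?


0b11011100 has 5 set bits

5


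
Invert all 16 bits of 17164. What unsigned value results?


17164 ^ 65535 = 48371

48371


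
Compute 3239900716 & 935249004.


0b11000001000111001111011000101100 & 0b110111101111101100010001101100 = 0b1000111001100010000101100 = 18662444

18662444


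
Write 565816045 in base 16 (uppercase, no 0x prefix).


565816045 = 21B9AAED hex

21B9AAED


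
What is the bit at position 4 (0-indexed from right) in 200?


0b11001000, position 4 = 0

0


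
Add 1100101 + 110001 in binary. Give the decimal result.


1100101 + 110001 = 10010110 = 150

150


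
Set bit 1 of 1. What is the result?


1 | (1 << 1) = 1 | 2 = 3

3


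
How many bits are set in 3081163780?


0b10110111101001101101010000000100 has 15 set bits

15


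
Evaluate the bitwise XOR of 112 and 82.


0b1110000 ^ 0b1010010 = 0b100010 = 34

34


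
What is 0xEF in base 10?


EF hex = 239 decimal

239


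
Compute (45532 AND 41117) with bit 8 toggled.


Step 1: 45532 & 41117 = 41116
Step 2: 41116 ^ (1 << 8) = 41116 ^ 256 = 41372

41372


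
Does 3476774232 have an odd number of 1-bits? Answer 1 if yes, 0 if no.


0b11001111001110110101110101011000 has 19 ones => parity 1

1


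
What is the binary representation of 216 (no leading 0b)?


216 = 11011000 in binary

11011000


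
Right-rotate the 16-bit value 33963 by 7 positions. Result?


Rotate 0b1000010010101011 right by 7 (16-bit) = 0b101011100001001 = 22281

22281


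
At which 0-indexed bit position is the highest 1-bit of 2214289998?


0b10000011111110110110001001001110. Highest set bit at position 31

31


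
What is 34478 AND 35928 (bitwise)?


0b1000011010101110 & 0b1000110001011000 = 0b1000010000001000 = 33800

33800


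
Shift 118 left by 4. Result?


0b1110110 << 4 = 0b11101100000 = 1888

1888


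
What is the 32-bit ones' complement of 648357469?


648357469 ^ 4294967295 = 3646609826

3646609826


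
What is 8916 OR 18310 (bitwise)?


0b10001011010100 | 0b100011110000110 = 0b110011111010110 = 26582

26582


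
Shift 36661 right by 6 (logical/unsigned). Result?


0b1000111100110101 >> 6 = 0b1000111100 = 572

572


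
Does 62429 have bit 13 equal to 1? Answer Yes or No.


0b1111001111011101, bit 13 = 1. Yes

Yes


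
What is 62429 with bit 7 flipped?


62429 ^ (1 << 7) = 62429 ^ 128 = 62301

62301


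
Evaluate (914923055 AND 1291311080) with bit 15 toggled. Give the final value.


Step 1: 914923055 & 1291311080 = 75535912
Step 2: 75535912 ^ (1 << 15) = 75535912 ^ 32768 = 75503144

75503144


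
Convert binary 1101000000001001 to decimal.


1101000000001001 in decimal = 53257

53257


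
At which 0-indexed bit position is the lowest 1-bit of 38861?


0b1001011111001101. Lowest set bit at position 0

0


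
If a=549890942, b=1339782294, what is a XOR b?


549890942 ^ 1339782294 = 1864228840

1864228840


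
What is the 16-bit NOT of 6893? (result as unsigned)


~0b1101011101101 = 0b1110010100010010 = 58642 (16-bit unsigned)

58642


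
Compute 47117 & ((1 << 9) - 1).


47117 & 511 = 13

13


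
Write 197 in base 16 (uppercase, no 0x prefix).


197 = C5 hex

C5


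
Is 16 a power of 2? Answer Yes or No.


0b10000. Only one bit set => Yes

Yes


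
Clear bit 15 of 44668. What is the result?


44668 & ~(1 << 15) = 11900

11900


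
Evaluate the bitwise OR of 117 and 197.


0b1110101 | 0b11000101 = 0b11110101 = 245

245


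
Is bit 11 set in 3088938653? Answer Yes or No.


0b10111000000111010111011010011101, bit 11 = 0. No

No


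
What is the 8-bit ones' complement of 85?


85 ^ 255 = 170

170


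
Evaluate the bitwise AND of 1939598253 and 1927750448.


0b1110011100110111110101110101101 & 0b1110010111001110010001100110000 = 0b1110010100000110010001100100000 = 1921196832

1921196832


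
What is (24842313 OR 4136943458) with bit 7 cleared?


Step 1: 24842313 | 4136943458 = 4160733035
Step 2: 4160733035 & ~(1 << 7) = 4160733035

4160733035


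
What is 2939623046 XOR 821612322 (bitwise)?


0b10101111001101110001011010000110 ^ 0b110000111110001100111100100010 = 0b10011111110011111101100110100100 = 2681199012

2681199012


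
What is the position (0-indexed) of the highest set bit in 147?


0b10010011. Highest set bit at position 7

7


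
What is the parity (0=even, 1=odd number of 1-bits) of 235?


0b11101011 has 6 ones => parity 0

0


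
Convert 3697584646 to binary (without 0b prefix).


3697584646 = 11011100011001001010101000000110 in binary

11011100011001001010101000000110


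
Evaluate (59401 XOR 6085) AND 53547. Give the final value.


Step 1: 59401 ^ 6085 = 65484
Step 2: 65484 & 53547 = 53512

53512


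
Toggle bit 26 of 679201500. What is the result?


679201500 ^ (1 << 26) = 679201500 ^ 67108864 = 746310364

746310364


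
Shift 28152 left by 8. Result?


0b110110111111000 << 8 = 0b11011011111100000000000 = 7206912

7206912


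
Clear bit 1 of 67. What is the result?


67 & ~(1 << 1) = 65

65


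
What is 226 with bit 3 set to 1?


226 | (1 << 3) = 226 | 8 = 234

234


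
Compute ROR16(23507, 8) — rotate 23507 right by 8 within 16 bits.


Rotate 0b101101111010011 right by 8 (16-bit) = 0b1101001101011011 = 54107

54107


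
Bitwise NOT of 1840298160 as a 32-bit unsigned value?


~0b1101101101100001011100010110000 = 0b10010010010011110100011101001111 = 2454669135 (32-bit unsigned)

2454669135


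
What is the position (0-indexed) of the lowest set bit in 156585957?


0b1001010101010100111111100101. Lowest set bit at position 0

0


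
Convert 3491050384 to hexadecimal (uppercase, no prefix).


3491050384 = D0153390 hex

D0153390


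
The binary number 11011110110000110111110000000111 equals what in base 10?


11011110110000110111110000000111 in decimal = 3737353223

3737353223


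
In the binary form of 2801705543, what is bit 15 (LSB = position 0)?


0b10100110111111101010001001000111, position 15 = 1

1


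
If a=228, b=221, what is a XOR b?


228 ^ 221 = 57

57


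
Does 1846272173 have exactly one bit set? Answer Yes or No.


0b1101110000010111110000010101101. Multiple bits set => No

No


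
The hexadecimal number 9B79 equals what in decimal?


9B79 hex = 39801 decimal

39801


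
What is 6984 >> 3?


0b1101101001000 >> 3 = 0b1101101001 = 873

873


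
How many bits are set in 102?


0b1100110 has 4 set bits

4


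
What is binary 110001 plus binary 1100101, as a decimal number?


110001 + 1100101 = 10010110 = 150

150


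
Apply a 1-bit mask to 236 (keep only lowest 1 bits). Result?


236 & 1 = 0

0


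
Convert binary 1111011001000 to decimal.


1111011001000 in decimal = 7880

7880


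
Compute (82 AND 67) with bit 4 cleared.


Step 1: 82 & 67 = 66
Step 2: 66 & ~(1 << 4) = 66

66


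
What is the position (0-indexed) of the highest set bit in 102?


0b1100110. Highest set bit at position 6

6


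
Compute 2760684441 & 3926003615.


0b10100100100011001011001110011001 & 0b11101010000000100000111110011111 = 0b10100000000000000000001110011001 = 2684355481

2684355481


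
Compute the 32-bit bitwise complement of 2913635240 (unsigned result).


~0b10101101101010101000101110101000 = 0b1010010010101010111010001010111 = 1381332055 (32-bit unsigned)

1381332055


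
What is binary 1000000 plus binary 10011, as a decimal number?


1000000 + 10011 = 1010011 = 83

83


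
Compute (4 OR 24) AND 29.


Step 1: 4 | 24 = 28
Step 2: 28 & 29 = 28

28


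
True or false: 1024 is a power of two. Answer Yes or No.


0b10000000000. Only one bit set => Yes

Yes


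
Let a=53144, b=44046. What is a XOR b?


53144 ^ 44046 = 25494

25494


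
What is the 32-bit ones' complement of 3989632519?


3989632519 ^ 4294967295 = 305334776

305334776


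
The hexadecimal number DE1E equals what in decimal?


DE1E hex = 56862 decimal

56862


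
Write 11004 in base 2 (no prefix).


11004 = 10101011111100 in binary

10101011111100


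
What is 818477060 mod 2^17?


818477060 & 131071 = 63492

63492


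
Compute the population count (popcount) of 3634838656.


0b11011000101001110011110010000000 has 14 set bits

14


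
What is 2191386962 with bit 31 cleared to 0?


2191386962 & ~(1 << 31) = 43903314

43903314


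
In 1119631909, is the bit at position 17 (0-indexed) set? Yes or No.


0b1000010101111000011101000100101, bit 17 = 0. No

No


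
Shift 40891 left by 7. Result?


0b1001111110111011 << 7 = 0b10011111101110110000000 = 5234048

5234048


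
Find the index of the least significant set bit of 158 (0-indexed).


0b10011110. Lowest set bit at position 1

1


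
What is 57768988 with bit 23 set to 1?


57768988 | (1 << 23) = 57768988 | 8388608 = 66157596

66157596


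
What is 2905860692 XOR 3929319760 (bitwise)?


0b10101101001100111110101001010100 ^ 0b11101010001101001010100101010000 = 0b1000111000001110100001100000100 = 1191658244

1191658244


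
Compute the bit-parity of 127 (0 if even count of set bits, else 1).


0b1111111 has 7 ones => parity 1

1


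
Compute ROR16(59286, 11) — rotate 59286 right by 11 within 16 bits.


Rotate 0b1110011110010110 right by 11 (16-bit) = 0b1111001011011100 = 62172

62172


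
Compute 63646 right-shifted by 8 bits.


0b1111100010011110 >> 8 = 0b11111000 = 248

248


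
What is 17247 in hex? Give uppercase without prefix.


17247 = 435F hex

435F


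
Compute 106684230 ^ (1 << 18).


106684230 ^ (1 << 18) = 106684230 ^ 262144 = 106946374

106946374


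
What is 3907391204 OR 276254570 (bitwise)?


0b11101000111001100000111011100100 | 0b10000011101110100111101101010 = 0b11111000111101110100111111101110 = 4176957422

4176957422


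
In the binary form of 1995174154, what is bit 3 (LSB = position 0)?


0b1110110111010111111000100001010, position 3 = 1

1


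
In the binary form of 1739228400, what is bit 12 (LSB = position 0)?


0b1100111101010101000010011110000, position 12 = 0

0


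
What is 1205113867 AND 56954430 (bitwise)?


0b1000111110101001001010000001011 & 0b11011001010000111000111110 = 0b11010001000000010000001010 = 54789130

54789130


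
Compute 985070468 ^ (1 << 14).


985070468 ^ (1 << 14) = 985070468 ^ 16384 = 985054084

985054084


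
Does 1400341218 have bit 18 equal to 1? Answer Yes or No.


0b1010011011101111000001011100010, bit 18 = 1. Yes

Yes


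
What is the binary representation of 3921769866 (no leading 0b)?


3921769866 = 11101001110000010111010110001010 in binary

11101001110000010111010110001010


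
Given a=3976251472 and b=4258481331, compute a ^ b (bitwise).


3976251472 ^ 4258481331 = 282299619

282299619


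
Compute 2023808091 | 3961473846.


0b1111000101000001101110001011011 | 0b11101100000111110100101100110110 = 0b11111100101111111101111101111111 = 4240433023

4240433023


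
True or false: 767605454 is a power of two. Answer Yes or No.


0b101101110000001011101011001110. Multiple bits set => No

No


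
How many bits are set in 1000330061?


0b111011100111111101001101001101 has 20 set bits

20


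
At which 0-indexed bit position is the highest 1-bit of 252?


0b11111100. Highest set bit at position 7

7


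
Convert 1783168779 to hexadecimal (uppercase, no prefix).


1783168779 = 6A48FF0B hex

6A48FF0B


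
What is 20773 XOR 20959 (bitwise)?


0b101000100100101 ^ 0b101000111011111 = 0b11111010 = 250

250


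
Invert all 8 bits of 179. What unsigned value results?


179 ^ 255 = 76

76


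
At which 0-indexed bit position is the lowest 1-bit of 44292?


0b1010110100000100. Lowest set bit at position 2

2


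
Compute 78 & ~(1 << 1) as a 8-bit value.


78 & ~(1 << 1) = 76

76


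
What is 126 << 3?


0b1111110 << 3 = 0b1111110000 = 1008

1008


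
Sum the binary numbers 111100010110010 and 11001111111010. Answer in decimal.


111100010110010 + 11001111111010 = 1010110010101100 = 44204

44204


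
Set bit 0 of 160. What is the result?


160 | (1 << 0) = 160 | 1 = 161

161


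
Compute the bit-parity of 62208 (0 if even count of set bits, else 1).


0b1111001100000000 has 6 ones => parity 0

0


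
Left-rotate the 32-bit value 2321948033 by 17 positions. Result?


Rotate 0b10001010011001100001110110000001 left by 17 (32-bit) = 0b111011000000110001010011001100 = 990057676

990057676


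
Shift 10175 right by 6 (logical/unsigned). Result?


0b10011110111111 >> 6 = 0b10011110 = 158

158


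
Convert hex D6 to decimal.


D6 hex = 214 decimal

214


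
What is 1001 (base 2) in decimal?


1001 in decimal = 9

9


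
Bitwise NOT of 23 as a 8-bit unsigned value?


~0b10111 = 0b11101000 = 232 (8-bit unsigned)

232


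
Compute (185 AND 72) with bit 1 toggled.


Step 1: 185 & 72 = 8
Step 2: 8 ^ (1 << 1) = 8 ^ 2 = 10

10


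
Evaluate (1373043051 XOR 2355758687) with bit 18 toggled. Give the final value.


Step 1: 1373043051 ^ 2355758687 = 3720150836
Step 2: 3720150836 ^ (1 << 18) = 3720150836 ^ 262144 = 3719888692

3719888692


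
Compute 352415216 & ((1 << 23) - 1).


352415216 & 8388607 = 93680

93680


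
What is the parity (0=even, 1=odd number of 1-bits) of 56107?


0b1101101100101011 has 10 ones => parity 0

0


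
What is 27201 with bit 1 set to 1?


27201 | (1 << 1) = 27201 | 2 = 27203

27203


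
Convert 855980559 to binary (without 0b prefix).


855980559 = 110011000001010011101000001111 in binary

110011000001010011101000001111


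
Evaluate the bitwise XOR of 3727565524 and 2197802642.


0b11011110001011100010001011010100 ^ 0b10000010111111111100111010010010 = 0b1011100110100011110110001000110 = 1557261382

1557261382


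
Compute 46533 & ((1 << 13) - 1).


46533 & 8191 = 5573

5573


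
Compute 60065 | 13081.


0b1110101010100001 | 0b11001100011001 = 0b1111101110111001 = 64441

64441


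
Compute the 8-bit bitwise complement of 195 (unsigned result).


~0b11000011 = 0b111100 = 60 (8-bit unsigned)

60


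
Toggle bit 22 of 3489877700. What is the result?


3489877700 ^ (1 << 22) = 3489877700 ^ 4194304 = 3494072004

3494072004


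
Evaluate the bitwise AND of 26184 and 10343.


0b110011001001000 & 0b10100001100111 = 0b10000001000000 = 8256

8256


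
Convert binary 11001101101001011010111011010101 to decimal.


11001101101001011010111011010101 in decimal = 3450187477

3450187477


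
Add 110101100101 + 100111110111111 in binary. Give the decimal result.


110101100101 + 100111110111111 = 101110100100100 = 23844

23844


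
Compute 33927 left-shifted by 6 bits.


0b1000010010000111 << 6 = 0b1000010010000111000000 = 2171328

2171328


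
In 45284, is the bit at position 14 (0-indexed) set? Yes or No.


0b1011000011100100, bit 14 = 0. No

No


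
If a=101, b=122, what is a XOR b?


101 ^ 122 = 31

31


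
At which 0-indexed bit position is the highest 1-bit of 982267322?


0b111010100011000011010110111010. Highest set bit at position 29

29


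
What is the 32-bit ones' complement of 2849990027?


2849990027 ^ 4294967295 = 1444977268

1444977268


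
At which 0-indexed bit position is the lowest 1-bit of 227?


0b11100011. Lowest set bit at position 0

0


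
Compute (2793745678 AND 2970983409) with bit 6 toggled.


Step 1: 2793745678 & 2970983409 = 2684684544
Step 2: 2684684544 ^ (1 << 6) = 2684684544 ^ 64 = 2684684608

2684684608


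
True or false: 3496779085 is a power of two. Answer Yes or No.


0b11010000011011001001110101001101. Multiple bits set => No

No


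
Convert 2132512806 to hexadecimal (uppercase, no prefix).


2132512806 = 7F1B9026 hex

7F1B9026


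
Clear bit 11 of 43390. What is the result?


43390 & ~(1 << 11) = 41342

41342


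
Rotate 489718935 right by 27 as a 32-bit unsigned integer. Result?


Rotate 0b11101001100001000010010010111 right by 27 (32-bit) = 0b10100110000100001001001011100011 = 2786104035

2786104035


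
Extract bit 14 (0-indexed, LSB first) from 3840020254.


0b11100100111000100000111100011110, position 14 = 0

0


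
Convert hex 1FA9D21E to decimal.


1FA9D21E hex = 531223070 decimal

531223070


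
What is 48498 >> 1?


0b1011110101110010 >> 1 = 0b101111010111001 = 24249

24249


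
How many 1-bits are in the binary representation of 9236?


0b10010000010100 has 4 set bits

4


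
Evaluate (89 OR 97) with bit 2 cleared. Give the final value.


Step 1: 89 | 97 = 121
Step 2: 121 & ~(1 << 2) = 121

121


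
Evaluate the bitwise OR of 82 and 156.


0b1010010 | 0b10011100 = 0b11011110 = 222

222


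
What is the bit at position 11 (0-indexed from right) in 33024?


0b1000000100000000, position 11 = 0

0


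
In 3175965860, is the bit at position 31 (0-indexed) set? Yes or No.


0b10111101010011010110010010100100, bit 31 = 1. Yes

Yes


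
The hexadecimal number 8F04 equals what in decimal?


8F04 hex = 36612 decimal

36612


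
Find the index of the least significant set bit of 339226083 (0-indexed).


0b10100001110000010110111100011. Lowest set bit at position 0

0


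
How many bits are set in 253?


0b11111101 has 7 set bits

7


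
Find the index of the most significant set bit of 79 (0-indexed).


0b1001111. Highest set bit at position 6

6


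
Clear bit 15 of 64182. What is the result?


64182 & ~(1 << 15) = 31414

31414


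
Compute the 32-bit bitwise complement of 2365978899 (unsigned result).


~0b10001101000001011111100100010011 = 0b1110010111110100000011011101100 = 1928988396 (32-bit unsigned)

1928988396


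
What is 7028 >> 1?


0b1101101110100 >> 1 = 0b110110111010 = 3514

3514


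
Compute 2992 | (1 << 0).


2992 | (1 << 0) = 2992 | 1 = 2993

2993


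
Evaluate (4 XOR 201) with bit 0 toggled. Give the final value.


Step 1: 4 ^ 201 = 205
Step 2: 205 ^ (1 << 0) = 205 ^ 1 = 204

204


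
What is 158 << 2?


0b10011110 << 2 = 0b1001111000 = 632

632


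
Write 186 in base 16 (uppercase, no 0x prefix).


186 = BA hex

BA


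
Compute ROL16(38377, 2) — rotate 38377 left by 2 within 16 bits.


Rotate 0b1001010111101001 left by 2 (16-bit) = 0b101011110100110 = 22438

22438


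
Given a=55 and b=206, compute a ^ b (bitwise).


55 ^ 206 = 249

249


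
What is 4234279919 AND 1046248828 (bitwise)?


0b11111100011000011111101111101111 & 0b111110010111000111110101111100 = 0b111100010000000111100101101100 = 1010858348

1010858348


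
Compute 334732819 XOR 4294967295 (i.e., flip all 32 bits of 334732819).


334732819 ^ 4294967295 = 3960234476

3960234476


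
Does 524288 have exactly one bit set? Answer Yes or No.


0b10000000000000000000. Only one bit set => Yes

Yes


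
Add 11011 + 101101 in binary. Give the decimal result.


11011 + 101101 = 1001000 = 72

72


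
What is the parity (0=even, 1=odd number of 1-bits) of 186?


0b10111010 has 5 ones => parity 1

1


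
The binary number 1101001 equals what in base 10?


1101001 in decimal = 105

105


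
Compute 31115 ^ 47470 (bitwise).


0b111100110001011 ^ 0b1011100101101110 = 0b1100000011100101 = 49381

49381


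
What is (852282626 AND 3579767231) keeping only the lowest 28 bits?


Step 1: 852282626 & 3579767231 = 273467650
Step 2: 273467650 & 268435455 = 5032194

5032194


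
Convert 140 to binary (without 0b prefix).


140 = 10001100 in binary

10001100


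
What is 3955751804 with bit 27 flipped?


3955751804 ^ (1 << 27) = 3955751804 ^ 134217728 = 3821534076

3821534076


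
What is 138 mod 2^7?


138 & 127 = 10

10


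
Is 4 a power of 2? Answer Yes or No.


0b100. Only one bit set => Yes

Yes


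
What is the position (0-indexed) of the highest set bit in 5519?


0b1010110001111. Highest set bit at position 12

12


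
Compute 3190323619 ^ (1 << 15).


3190323619 ^ (1 << 15) = 3190323619 ^ 32768 = 3190356387

3190356387


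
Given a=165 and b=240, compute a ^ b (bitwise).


165 ^ 240 = 85

85


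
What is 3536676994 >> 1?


0b11010010110011010110100010000010 >> 1 = 0b1101001011001101011010001000001 = 1768338497

1768338497


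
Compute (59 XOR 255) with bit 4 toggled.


Step 1: 59 ^ 255 = 196
Step 2: 196 ^ (1 << 4) = 196 ^ 16 = 212

212


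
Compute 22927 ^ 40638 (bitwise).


0b101100110001111 ^ 0b1001111010111110 = 0b1100011100110001 = 50993

50993


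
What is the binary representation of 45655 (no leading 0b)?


45655 = 1011001001010111 in binary

1011001001010111


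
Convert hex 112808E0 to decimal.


112808E0 hex = 287836384 decimal

287836384


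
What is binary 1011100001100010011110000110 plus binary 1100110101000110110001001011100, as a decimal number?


1011100001100010011110000110 + 1100110101000110110001001011100 = 1110010001010011000100111100010 = 1915324898

1915324898


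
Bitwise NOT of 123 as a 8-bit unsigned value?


~0b1111011 = 0b10000100 = 132 (8-bit unsigned)

132


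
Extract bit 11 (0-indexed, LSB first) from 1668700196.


0b1100011011101100101100000100100, position 11 = 1

1


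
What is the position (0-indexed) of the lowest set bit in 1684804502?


0b1100100011011000001001110010110. Lowest set bit at position 1

1


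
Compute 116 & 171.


0b1110100 & 0b10101011 = 0b100000 = 32

32


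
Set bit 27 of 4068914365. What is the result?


4068914365 | (1 << 27) = 4068914365 | 134217728 = 4203132093

4203132093


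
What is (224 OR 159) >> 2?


Step 1: 224 | 159 = 255
Step 2: 255 >> 2 = 63

63


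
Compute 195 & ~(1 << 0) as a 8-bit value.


195 & ~(1 << 0) = 194

194


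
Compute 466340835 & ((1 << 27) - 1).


466340835 & 134217727 = 63687651

63687651


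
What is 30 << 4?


0b11110 << 4 = 0b111100000 = 480

480


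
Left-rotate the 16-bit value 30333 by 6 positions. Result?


Rotate 0b111011001111101 left by 6 (16-bit) = 0b1001111101011101 = 40797

40797


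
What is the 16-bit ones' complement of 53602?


53602 ^ 65535 = 11933

11933


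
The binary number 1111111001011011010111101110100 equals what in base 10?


1111111001011011010111101110100 in decimal = 2133700468

2133700468


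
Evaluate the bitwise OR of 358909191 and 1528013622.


0b10101011001001000010100000111 | 0b1011011000100111010001100110110 = 0b1011111011101111010011100110111 = 1601677111

1601677111


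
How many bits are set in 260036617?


0b1111011111111101100000001001 has 17 set bits

17


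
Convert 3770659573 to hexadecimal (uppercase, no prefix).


3770659573 = E0BFB2F5 hex

E0BFB2F5


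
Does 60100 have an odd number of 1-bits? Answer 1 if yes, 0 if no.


0b1110101011000100 has 8 ones => parity 0

0


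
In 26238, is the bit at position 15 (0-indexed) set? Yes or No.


0b110011001111110, bit 15 = 0. No

No


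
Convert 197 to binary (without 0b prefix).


197 = 11000101 in binary

11000101


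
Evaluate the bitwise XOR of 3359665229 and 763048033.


0b11001000010000000110110001001101 ^ 0b101101011110110011000001100001 = 0b11100101001110110101110000101100 = 3845872684

3845872684


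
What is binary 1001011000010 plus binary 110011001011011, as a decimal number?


1001011000010 + 110011001011011 = 111100100011101 = 31005

31005


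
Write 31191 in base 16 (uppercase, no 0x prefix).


31191 = 79D7 hex

79D7


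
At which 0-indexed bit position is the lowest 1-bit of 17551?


0b100010010001111. Lowest set bit at position 0

0


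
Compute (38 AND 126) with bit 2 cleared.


Step 1: 38 & 126 = 38
Step 2: 38 & ~(1 << 2) = 34

34


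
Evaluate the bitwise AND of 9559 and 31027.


0b10010101010111 & 0b111100100110011 = 0b10000100010011 = 8467

8467


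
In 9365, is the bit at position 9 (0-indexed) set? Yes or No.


0b10010010010101, bit 9 = 0. No

No


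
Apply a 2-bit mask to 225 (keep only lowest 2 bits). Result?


225 & 3 = 1

1


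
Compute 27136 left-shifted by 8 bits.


0b110101000000000 << 8 = 0b11010100000000000000000 = 6946816

6946816


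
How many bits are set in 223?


0b11011111 has 7 set bits

7


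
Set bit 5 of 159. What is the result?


159 | (1 << 5) = 159 | 32 = 191

191


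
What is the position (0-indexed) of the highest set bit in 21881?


0b101010101111001. Highest set bit at position 14

14


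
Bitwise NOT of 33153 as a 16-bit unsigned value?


~0b1000000110000001 = 0b111111001111110 = 32382 (16-bit unsigned)

32382


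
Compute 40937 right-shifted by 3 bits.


0b1001111111101001 >> 3 = 0b1001111111101 = 5117

5117


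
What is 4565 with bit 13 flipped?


4565 ^ (1 << 13) = 4565 ^ 8192 = 12757

12757


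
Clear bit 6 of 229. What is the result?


229 & ~(1 << 6) = 165

165


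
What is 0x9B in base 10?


9B hex = 155 decimal

155


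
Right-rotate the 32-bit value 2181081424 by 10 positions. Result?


Rotate 0b10000010000000001010100101010000 right by 10 (32-bit) = 0b1010100001000001000000000101010 = 1411416106

1411416106


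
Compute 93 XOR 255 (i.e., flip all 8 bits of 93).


93 ^ 255 = 162

162


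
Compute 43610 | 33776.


0b1010101001011010 | 0b1000001111110000 = 0b1010101111111010 = 44026

44026


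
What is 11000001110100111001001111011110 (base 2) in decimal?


11000001110100111001001111011110 in decimal = 3251868638

3251868638


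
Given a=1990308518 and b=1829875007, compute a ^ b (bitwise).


1990308518 ^ 1829875007 = 464527257

464527257


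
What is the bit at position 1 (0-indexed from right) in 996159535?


0b111011011000000011000000101111, position 1 = 1

1


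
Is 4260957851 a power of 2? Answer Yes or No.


0b11111101111110010000111010011011. Multiple bits set => No

No


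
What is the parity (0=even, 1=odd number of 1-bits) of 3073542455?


0b10110111001100101000100100110111 has 17 ones => parity 1

1


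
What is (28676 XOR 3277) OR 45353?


Step 1: 28676 ^ 3277 = 31945
Step 2: 31945 | 45353 = 65001

65001


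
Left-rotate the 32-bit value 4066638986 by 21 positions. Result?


Rotate 0b11110010011000111111110010001010 left by 21 (32-bit) = 0b10010001010111100100110001111111 = 2438876287

2438876287


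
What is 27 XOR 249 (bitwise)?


0b11011 ^ 0b11111001 = 0b11100010 = 226

226


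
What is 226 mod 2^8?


226 & 255 = 226

226


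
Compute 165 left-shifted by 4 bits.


0b10100101 << 4 = 0b101001010000 = 2640

2640


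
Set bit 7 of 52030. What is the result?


52030 | (1 << 7) = 52030 | 128 = 52158

52158


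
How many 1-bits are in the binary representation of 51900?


0b1100101010111100 has 9 set bits

9


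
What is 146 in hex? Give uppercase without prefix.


146 = 92 hex

92


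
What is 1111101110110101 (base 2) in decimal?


1111101110110101 in decimal = 64437

64437


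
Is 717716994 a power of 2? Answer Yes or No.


0b101010110001110111111000000010. Multiple bits set => No

No


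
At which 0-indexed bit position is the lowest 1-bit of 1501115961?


0b1011001011110010011011000111001. Lowest set bit at position 0

0


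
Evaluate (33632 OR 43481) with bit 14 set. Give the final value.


Step 1: 33632 | 43481 = 44025
Step 2: 44025 | (1 << 14) = 44025 | 16384 = 60409

60409


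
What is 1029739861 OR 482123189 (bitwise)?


0b111101011000001001010101010101 | 0b11100101111001001110110110101 = 0b111101111111001001110111110101 = 1039965685

1039965685


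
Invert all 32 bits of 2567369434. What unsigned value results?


2567369434 ^ 4294967295 = 1727597861

1727597861


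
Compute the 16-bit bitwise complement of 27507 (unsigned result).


~0b110101101110011 = 0b1001010010001100 = 38028 (16-bit unsigned)

38028


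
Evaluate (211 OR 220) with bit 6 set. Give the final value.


Step 1: 211 | 220 = 223
Step 2: 223 | (1 << 6) = 223 | 64 = 223

223


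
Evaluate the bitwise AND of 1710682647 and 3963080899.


0b1100101111101101111001000010111 & 0b11101100001101111101000011000011 = 0b1100100001101101101000000000011 = 1681313795

1681313795


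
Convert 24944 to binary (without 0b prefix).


24944 = 110000101110000 in binary

110000101110000


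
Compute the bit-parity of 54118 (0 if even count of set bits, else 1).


0b1101001101100110 has 9 ones => parity 1

1


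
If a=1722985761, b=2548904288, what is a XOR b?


1722985761 ^ 2548904288 = 4049574977

4049574977


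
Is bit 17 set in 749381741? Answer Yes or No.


0b101100101010101010100001101101, bit 17 = 1. Yes

Yes


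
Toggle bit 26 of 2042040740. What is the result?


2042040740 ^ (1 << 26) = 2042040740 ^ 67108864 = 2109149604

2109149604


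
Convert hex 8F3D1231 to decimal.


8F3D1231 hex = 2403144241 decimal

2403144241


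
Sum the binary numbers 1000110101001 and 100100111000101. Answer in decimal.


1000110101001 + 100100111000101 = 101101101101110 = 23406

23406


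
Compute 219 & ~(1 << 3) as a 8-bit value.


219 & ~(1 << 3) = 211

211


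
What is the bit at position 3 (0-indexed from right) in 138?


0b10001010, position 3 = 1

1


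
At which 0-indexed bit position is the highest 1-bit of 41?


0b101001. Highest set bit at position 5

5


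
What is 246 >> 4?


0b11110110 >> 4 = 0b1111 = 15

15


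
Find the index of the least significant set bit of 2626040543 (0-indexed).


0b10011100100001100011001011011111. Lowest set bit at position 0

0


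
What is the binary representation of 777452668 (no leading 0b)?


777452668 = 101110010101101111110001111100 in binary

101110010101101111110001111100


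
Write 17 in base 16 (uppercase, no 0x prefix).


17 = 11 hex

11


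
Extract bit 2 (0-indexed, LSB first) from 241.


0b11110001, position 2 = 0

0


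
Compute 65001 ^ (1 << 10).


65001 ^ (1 << 10) = 65001 ^ 1024 = 63977

63977


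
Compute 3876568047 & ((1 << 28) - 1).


3876568047 & 268435455 = 118471663

118471663


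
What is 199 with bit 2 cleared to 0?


199 & ~(1 << 2) = 195

195


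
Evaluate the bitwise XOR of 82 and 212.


0b1010010 ^ 0b11010100 = 0b10000110 = 134

134


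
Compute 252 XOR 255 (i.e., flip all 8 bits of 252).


252 ^ 255 = 3

3


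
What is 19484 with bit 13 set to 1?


19484 | (1 << 13) = 19484 | 8192 = 27676

27676


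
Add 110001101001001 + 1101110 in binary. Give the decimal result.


110001101001001 + 1101110 = 110001110110111 = 25527

25527


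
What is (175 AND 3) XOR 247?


Step 1: 175 & 3 = 3
Step 2: 3 ^ 247 = 244

244


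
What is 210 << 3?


0b11010010 << 3 = 0b11010010000 = 1680

1680


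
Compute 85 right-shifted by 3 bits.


0b1010101 >> 3 = 0b1010 = 10

10


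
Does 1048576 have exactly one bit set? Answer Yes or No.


0b100000000000000000000. Only one bit set => Yes

Yes


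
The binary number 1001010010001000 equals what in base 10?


1001010010001000 in decimal = 38024

38024


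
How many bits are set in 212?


0b11010100 has 4 set bits

4


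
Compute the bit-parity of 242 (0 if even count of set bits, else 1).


0b11110010 has 5 ones => parity 1

1


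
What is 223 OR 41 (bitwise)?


0b11011111 | 0b101001 = 0b11111111 = 255

255


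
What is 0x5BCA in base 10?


5BCA hex = 23498 decimal

23498


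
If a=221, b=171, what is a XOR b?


221 ^ 171 = 118

118


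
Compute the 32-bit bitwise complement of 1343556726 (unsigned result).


~0b1010000000101010000110001110110 = 0b10101111111010101111001110001001 = 2951410569 (32-bit unsigned)

2951410569


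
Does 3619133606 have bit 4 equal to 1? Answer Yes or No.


0b11010111101101111001100010100110, bit 4 = 0. No

No


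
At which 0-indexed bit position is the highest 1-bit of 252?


0b11111100. Highest set bit at position 7

7


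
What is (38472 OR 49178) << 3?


Step 1: 38472 | 49178 = 54874
Step 2: 54874 << 3 = 438992

438992


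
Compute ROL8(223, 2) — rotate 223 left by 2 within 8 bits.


Rotate 0b11011111 left by 2 (8-bit) = 0b1111111 = 127

127


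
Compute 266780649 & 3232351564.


0b1111111001101011111111101001 & 0b11000000101010011100010101001100 = 0b101000001000010101001000 = 10519880

10519880


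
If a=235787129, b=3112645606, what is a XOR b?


235787129 ^ 3112645606 = 3079331999

3079331999


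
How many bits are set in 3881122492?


0b11100111010101010011101010111100 has 19 set bits

19


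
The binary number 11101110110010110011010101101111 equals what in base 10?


11101110110010110011010101101111 in decimal = 4006294895

4006294895


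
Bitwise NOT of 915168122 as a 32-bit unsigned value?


~0b110110100011000101101101111010 = 0b11001001011100111010010010000101 = 3379799173 (32-bit unsigned)

3379799173


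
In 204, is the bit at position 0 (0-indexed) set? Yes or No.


0b11001100, bit 0 = 0. No

No


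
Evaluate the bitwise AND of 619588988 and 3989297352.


0b100100111011100010110101111100 & 0b11101101110001111101100011001000 = 0b100100110001100000100001001000 = 616958024

616958024


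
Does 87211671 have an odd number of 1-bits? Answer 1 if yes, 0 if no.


0b101001100101011111010010111 has 16 ones => parity 0

0


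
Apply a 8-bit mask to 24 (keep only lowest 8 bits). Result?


24 & 255 = 24

24


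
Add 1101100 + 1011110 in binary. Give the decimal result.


1101100 + 1011110 = 11001010 = 202

202


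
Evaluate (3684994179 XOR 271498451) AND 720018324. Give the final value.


Step 1: 3684994179 ^ 271498451 = 3414831184
Step 2: 3414831184 & 720018324 = 176820240

176820240


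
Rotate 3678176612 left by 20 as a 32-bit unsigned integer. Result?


Rotate 0b11011011001111001000010101100100 left by 20 (32-bit) = 0b1010110010011011011001111001000 = 1447932872

1447932872


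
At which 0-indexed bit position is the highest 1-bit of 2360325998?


0b10001100101011111011011101101110. Highest set bit at position 31

31


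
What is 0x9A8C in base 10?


9A8C hex = 39564 decimal

39564


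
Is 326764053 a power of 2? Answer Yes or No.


0b10011011110100000011000010101. Multiple bits set => No

No


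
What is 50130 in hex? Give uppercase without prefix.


50130 = C3D2 hex

C3D2


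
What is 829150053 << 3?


0b110001011010111101001101100101 << 3 = 0b110001011010111101001101100101000 = 6633200424

6633200424


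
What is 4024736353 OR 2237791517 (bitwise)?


0b11101111111001001001101001100001 | 0b10000101011000011111110100011101 = 0b11101111111001011111111101111101 = 4024827773

4024827773


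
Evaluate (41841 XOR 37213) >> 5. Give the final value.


Step 1: 41841 ^ 37213 = 12844
Step 2: 12844 >> 5 = 401

401


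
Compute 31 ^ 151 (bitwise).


0b11111 ^ 0b10010111 = 0b10001000 = 136

136


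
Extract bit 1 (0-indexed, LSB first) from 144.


0b10010000, position 1 = 0

0


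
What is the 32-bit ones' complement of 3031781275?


3031781275 ^ 4294967295 = 1263186020

1263186020


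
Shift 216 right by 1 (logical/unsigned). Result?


0b11011000 >> 1 = 0b1101100 = 108

108


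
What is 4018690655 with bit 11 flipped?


4018690655 ^ (1 << 11) = 4018690655 ^ 2048 = 4018688607

4018688607


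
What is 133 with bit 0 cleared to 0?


133 & ~(1 << 0) = 132

132


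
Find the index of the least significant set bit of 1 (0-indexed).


0b1. Lowest set bit at position 0

0


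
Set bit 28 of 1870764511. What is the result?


1870764511 | (1 << 28) = 1870764511 | 268435456 = 2139199967

2139199967


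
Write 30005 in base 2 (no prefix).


30005 = 111010100110101 in binary

111010100110101


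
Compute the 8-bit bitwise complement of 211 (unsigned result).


~0b11010011 = 0b101100 = 44 (8-bit unsigned)

44


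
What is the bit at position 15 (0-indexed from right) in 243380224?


0b1110100000011011000000000000, position 15 = 1

1


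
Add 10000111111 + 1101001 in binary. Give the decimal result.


10000111111 + 1101001 = 10010101000 = 1192

1192


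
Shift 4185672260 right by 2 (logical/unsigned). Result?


0b11111001011111000100101001000100 >> 2 = 0b111110010111110001001010010001 = 1046418065

1046418065


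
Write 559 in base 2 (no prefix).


559 = 1000101111 in binary

1000101111


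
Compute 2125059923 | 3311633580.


0b1111110101010011101011101010011 | 0b11000101011000111000010010101100 = 0b11111111111010111101011111111111 = 4293646335

4293646335


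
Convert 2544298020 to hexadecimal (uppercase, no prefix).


2544298020 = 97A6E824 hex

97A6E824


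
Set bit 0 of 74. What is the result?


74 | (1 << 0) = 74 | 1 = 75

75


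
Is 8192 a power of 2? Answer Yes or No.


0b10000000000000. Only one bit set => Yes

Yes


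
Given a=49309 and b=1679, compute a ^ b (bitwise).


49309 ^ 1679 = 50706

50706


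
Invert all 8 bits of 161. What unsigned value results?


161 ^ 255 = 94

94


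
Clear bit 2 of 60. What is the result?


60 & ~(1 << 2) = 56

56


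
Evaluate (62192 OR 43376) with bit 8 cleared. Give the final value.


Step 1: 62192 | 43376 = 64496
Step 2: 64496 & ~(1 << 8) = 64240

64240


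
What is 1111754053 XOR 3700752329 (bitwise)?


0b1000010010001000000010101000101 ^ 0b11011100100101001111111111001001 = 0b10011110110100001111101010001100 = 2664495756

2664495756


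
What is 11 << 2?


0b1011 << 2 = 0b101100 = 44

44


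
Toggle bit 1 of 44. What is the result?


44 ^ (1 << 1) = 44 ^ 2 = 46

46


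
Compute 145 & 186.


0b10010001 & 0b10111010 = 0b10010000 = 144

144


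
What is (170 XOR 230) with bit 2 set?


Step 1: 170 ^ 230 = 76
Step 2: 76 | (1 << 2) = 76 | 4 = 76

76


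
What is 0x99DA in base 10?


99DA hex = 39386 decimal

39386


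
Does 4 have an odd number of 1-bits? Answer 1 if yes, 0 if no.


0b100 has 1 ones => parity 1

1
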